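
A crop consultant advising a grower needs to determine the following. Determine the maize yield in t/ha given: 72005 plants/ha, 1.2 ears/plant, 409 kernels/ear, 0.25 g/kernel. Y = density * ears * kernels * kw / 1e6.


Y = density * ears * kernels * kw
  = 72005 * 1.2 * 409 * 0.25 g/ha
  = 8835013.50 g/ha
  = 8835.01 kg/ha = 8.84 t/ha


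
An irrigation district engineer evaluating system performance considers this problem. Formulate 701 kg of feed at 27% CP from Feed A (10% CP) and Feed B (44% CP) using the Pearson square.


parts_A = CP_b - target = 44 - 27 = 17
parts_B = target - CP_a = 27 - 10 = 17
total_parts = 17 + 17 = 34
Feed A = 701 * 17 / 34 = 350.50 kg
Feed B = 701 * 17 / 34 = 350.50 kg


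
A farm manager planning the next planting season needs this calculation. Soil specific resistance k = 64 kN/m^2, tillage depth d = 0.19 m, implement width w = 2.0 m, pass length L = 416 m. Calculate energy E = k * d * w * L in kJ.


E = k * d * w * L
  = 64 * 0.19 * 2.0 * 416
  = 10117.12 kJ


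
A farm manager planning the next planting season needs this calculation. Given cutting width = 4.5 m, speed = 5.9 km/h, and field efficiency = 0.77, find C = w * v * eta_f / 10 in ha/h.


C = w * v * eta_f / 10
  = 4.5 * 5.9 * 0.77 / 10
  = 20.44 / 10
  = 2.04 ha/h


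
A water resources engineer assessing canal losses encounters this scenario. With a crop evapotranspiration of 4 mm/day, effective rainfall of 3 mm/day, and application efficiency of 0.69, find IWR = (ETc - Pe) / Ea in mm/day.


IWR = (ETc - Pe) / Ea
    = (4 - 3) / 0.69
    = 1 / 0.69
    = 1.45 mm/day


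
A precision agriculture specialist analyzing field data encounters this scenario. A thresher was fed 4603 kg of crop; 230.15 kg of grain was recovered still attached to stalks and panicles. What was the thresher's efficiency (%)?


eta = (total - unthreshed) / total * 100
    = (4603 - 230.15) / 4603 * 100
    = 4372.85 / 4603 * 100
    = 95%


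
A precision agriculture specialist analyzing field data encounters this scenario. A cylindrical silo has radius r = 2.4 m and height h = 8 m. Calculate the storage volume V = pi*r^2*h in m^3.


V = pi * r^2 * h
  = pi * 2.4^2 * 8
  = pi * 5.76 * 8
  = 144.76 m^3


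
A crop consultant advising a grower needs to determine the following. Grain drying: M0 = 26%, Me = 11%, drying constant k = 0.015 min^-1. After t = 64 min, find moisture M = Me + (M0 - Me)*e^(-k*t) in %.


M = Me + (M0 - Me) * e^(-k*t)
  = 11 + (26 - 11) * e^(-0.015*64)
  = 11 + 15 * e^(-0.960)
  = 11 + 15 * 0.38289
  = 11 + 5.7434
  = 16.74%


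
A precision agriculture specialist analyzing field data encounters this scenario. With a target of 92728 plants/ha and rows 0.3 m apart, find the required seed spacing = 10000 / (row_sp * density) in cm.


spacing = 10000 / (row_sp * density)
        = 10000 / (0.3 * 92728)
        = 10000 / 27818.40
        = 0.35947 m = 35.95 cm


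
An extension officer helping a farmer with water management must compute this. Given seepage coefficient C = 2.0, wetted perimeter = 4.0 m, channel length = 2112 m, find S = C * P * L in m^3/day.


S = C * P * L
  = 2.0 * 4.0 * 2112
  = 16896 m^3/day


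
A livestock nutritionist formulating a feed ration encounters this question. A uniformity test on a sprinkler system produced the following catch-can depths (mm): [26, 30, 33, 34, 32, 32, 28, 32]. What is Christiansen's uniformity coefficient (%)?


xbar = 247 / 8 = 30.875
sum|xi - xbar| = 17.250
CU = 100 * (1 - 17.250 / (8 * 30.875))
   = 100 * (1 - 0.0698)
   = 93.02%


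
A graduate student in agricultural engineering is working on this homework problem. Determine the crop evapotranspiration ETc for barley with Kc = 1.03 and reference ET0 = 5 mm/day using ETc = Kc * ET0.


ETc = Kc * ET0
    = 1.03 * 5
    = 5.15 mm/day


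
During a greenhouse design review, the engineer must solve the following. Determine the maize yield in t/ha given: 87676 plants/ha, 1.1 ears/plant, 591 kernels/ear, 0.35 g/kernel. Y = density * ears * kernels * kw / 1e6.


Y = density * ears * kernels * kw
  = 87676 * 1.1 * 591 * 0.35 g/ha
  = 19949358.66 g/ha
  = 19949.36 kg/ha = 19.95 t/ha


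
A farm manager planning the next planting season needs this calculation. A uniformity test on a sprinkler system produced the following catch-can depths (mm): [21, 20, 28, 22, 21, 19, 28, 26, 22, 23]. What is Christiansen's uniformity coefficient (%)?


xbar = 230 / 10 = 23
sum|xi - xbar| = 26
CU = 100 * (1 - 26 / (10 * 23))
   = 100 * (1 - 0.1130)
   = 88.70%


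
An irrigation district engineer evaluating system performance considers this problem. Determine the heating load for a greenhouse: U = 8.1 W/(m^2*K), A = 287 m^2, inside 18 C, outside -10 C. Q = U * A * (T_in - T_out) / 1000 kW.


dT = 18 - (-10) = 28 K
Q = U * A * dT
  = 8.1 * 287 * 28
  = 65091.60 W = 65.09 kW


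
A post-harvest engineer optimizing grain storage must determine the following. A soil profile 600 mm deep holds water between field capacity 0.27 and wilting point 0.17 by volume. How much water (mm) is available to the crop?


AW = (FC - WP) * D
   = (0.27 - 0.17) * 600
   = 0.10 * 600
   = 60 mm


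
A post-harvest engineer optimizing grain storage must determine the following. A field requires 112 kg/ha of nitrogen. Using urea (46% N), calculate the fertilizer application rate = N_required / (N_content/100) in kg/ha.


Rate = N_required / (N_content / 100)
     = 112 / (46 / 100)
     = 112 / 0.46
     = 243.48 kg/ha


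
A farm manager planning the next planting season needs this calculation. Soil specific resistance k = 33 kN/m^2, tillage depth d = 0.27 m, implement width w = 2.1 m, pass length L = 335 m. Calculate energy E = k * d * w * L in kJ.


E = k * d * w * L
  = 33 * 0.27 * 2.1 * 335
  = 6268.19 kJ


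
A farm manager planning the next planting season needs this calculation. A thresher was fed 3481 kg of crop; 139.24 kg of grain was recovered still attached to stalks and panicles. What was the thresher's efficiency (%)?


eta = (total - unthreshed) / total * 100
    = (3481 - 139.24) / 3481 * 100
    = 3341.76 / 3481 * 100
    = 96%


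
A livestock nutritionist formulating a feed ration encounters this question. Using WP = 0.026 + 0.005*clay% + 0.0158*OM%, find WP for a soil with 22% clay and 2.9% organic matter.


WP = 0.026 + 0.005*22 + 0.0158*2.9
   = 0.026 + 0.1100 + 0.0458
   = 0.1818


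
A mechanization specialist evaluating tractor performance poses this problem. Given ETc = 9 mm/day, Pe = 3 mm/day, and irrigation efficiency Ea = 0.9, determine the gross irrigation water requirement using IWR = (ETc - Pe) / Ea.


IWR = (ETc - Pe) / Ea
    = (9 - 3) / 0.9
    = 6 / 0.9
    = 6.67 mm/day


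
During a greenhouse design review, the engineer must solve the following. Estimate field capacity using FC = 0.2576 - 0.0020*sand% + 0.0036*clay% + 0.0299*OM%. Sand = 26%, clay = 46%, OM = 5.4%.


FC = 0.2576 - 0.0020*26 + 0.0036*46 + 0.0299*5.4
   = 0.2576 - 0.0520 + 0.1656 + 0.1615
   = 0.5327


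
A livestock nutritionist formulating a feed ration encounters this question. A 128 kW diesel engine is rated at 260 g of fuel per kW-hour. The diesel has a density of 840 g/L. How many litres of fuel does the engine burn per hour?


FC = P * BSFC / rho_fuel
   = 128 * 260 / 840
   = 33280 / 840
   = 39.62 L/h


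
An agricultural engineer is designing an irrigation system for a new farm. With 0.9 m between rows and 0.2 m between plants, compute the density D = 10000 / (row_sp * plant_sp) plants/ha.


D = 10000 / (row_sp * plant_sp)
  = 10000 / (0.9 * 0.2)
  = 10000 / 0.1800
  = 55555.56 plants/ha


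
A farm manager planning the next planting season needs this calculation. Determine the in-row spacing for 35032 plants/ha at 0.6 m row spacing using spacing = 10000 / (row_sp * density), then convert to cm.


spacing = 10000 / (row_sp * density)
        = 10000 / (0.6 * 35032)
        = 10000 / 21019.20
        = 0.47576 m = 47.58 cm


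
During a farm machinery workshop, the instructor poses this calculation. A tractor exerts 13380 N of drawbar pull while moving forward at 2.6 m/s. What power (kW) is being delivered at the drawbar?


P = F * v / 1000
  = 13380 * 2.6 / 1000
  = 34788 / 1000
  = 34.79 kW


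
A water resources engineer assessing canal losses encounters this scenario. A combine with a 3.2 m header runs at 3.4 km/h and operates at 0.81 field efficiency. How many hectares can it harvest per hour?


C = w * v * eta_f / 10
  = 3.2 * 3.4 * 0.81 / 10
  = 8.81 / 10
  = 0.88 ha/h


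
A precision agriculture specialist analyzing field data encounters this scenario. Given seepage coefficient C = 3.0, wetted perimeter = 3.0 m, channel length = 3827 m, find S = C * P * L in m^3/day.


S = C * P * L
  = 3.0 * 3.0 * 3827
  = 34443 m^3/day


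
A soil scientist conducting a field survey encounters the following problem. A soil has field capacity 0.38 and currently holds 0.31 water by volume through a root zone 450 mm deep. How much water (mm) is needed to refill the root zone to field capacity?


SMD = (FC - theta) * D
    = (0.38 - 0.31) * 450
    = 0.070 * 450
    = 31.50 mm


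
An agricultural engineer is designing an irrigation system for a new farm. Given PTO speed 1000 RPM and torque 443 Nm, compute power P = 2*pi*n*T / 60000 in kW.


P = 2*pi*n*T / 60000
  = 2*pi * 1000 * 443 / 60000
  = 2783451.09 / 60000
  = 46.39 kW


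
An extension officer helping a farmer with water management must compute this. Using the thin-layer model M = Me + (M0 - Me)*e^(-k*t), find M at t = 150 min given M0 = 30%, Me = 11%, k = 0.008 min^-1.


M = Me + (M0 - Me) * e^(-k*t)
  = 11 + (30 - 11) * e^(-0.008*150)
  = 11 + 19 * e^(-1.200)
  = 11 + 19 * 0.30119
  = 11 + 5.7227
  = 16.72%


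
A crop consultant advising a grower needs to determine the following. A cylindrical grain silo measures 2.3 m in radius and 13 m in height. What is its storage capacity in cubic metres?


V = pi * r^2 * h
  = pi * 2.3^2 * 13
  = pi * 5.29 * 13
  = 216.05 m^3


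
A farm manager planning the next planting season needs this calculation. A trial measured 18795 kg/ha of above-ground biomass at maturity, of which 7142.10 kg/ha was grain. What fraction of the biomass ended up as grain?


HI = grain_yield / biomass
   = 7142.10 / 18795
   = 0.38


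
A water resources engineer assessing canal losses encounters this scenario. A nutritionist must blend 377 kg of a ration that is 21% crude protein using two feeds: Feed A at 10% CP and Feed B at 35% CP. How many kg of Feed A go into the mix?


parts_A = CP_b - target = 35 - 21 = 14
parts_B = target - CP_a = 21 - 10 = 11
total_parts = 14 + 11 = 25
Feed A = 377 * 14 / 25 = 211.12 kg
Feed B = 377 * 11 / 25 = 165.88 kg

211.12 kg


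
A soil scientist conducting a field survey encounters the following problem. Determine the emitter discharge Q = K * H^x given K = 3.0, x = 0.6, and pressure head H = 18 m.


Q = K * H^x
  = 3.0 * 18^0.6
  = 3.0 * 5.6645
  = 16.99 L/h


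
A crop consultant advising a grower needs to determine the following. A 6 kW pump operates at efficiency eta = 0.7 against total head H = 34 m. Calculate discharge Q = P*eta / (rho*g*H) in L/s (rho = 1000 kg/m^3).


Q = (P * 1000 * eta) / (rho * g * H)
  = (6 * 1000 * 0.7) / (1000 * 9.81 * 34)
  = 4200 / 333540
  = 0.01259 m^3/s = 12.59 L/s


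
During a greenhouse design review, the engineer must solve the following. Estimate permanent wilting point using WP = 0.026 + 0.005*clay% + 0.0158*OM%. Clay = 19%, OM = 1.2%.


WP = 0.026 + 0.005*19 + 0.0158*1.2
   = 0.026 + 0.0950 + 0.0190
   = 0.1400


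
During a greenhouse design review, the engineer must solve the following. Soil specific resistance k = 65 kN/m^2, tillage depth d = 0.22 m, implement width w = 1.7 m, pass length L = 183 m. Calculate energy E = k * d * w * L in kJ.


E = k * d * w * L
  = 65 * 0.22 * 1.7 * 183
  = 4448.73 kJ


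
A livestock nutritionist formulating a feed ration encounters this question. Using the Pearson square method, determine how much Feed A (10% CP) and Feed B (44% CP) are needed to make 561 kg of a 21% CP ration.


parts_A = CP_b - target = 44 - 21 = 23
parts_B = target - CP_a = 21 - 10 = 11
total_parts = 23 + 11 = 34
Feed A = 561 * 23 / 34 = 379.50 kg
Feed B = 561 * 11 / 34 = 181.50 kg

379.50 kg


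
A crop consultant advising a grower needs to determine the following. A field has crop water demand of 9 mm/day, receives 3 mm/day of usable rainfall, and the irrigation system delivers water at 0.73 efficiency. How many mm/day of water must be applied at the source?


IWR = (ETc - Pe) / Ea
    = (9 - 3) / 0.73
    = 6 / 0.73
    = 8.22 mm/day


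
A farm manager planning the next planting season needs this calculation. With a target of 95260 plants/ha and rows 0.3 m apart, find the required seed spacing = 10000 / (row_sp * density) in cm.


spacing = 10000 / (row_sp * density)
        = 10000 / (0.3 * 95260)
        = 10000 / 28578
        = 0.34992 m = 34.99 cm


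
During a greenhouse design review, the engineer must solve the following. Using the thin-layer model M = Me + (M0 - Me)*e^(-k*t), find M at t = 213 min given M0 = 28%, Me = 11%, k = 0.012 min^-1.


M = Me + (M0 - Me) * e^(-k*t)
  = 11 + (28 - 11) * e^(-0.012*213)
  = 11 + 17 * e^(-2.556)
  = 11 + 17 * 0.07761
  = 11 + 1.3194
  = 12.32%


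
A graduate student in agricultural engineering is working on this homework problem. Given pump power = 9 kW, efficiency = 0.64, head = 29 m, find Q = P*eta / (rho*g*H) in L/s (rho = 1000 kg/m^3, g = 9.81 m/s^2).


Q = (P * 1000 * eta) / (rho * g * H)
  = (9 * 1000 * 0.64) / (1000 * 9.81 * 29)
  = 5760 / 284490
  = 0.02025 m^3/s = 20.25 L/s


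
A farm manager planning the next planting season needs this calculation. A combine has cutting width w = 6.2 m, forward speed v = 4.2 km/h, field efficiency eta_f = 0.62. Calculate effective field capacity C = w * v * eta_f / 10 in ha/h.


C = w * v * eta_f / 10
  = 6.2 * 4.2 * 0.62 / 10
  = 16.14 / 10
  = 1.61 ha/h


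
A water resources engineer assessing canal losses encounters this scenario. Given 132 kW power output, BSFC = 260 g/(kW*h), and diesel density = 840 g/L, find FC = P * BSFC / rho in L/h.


FC = P * BSFC / rho_fuel
   = 132 * 260 / 840
   = 34320 / 840
   = 40.86 L/h


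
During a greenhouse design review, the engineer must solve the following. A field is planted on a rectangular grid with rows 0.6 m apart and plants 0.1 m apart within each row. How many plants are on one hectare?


D = 10000 / (row_sp * plant_sp)
  = 10000 / (0.6 * 0.1)
  = 10000 / 0.0600
  = 166666.67 plants/ha


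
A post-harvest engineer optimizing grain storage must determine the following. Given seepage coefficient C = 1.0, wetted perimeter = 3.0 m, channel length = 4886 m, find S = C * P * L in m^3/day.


S = C * P * L
  = 1.0 * 3.0 * 4886
  = 14658 m^3/day


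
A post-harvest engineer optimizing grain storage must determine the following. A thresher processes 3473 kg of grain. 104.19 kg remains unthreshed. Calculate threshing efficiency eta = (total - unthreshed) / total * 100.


eta = (total - unthreshed) / total * 100
    = (3473 - 104.19) / 3473 * 100
    = 3368.81 / 3473 * 100
    = 97%


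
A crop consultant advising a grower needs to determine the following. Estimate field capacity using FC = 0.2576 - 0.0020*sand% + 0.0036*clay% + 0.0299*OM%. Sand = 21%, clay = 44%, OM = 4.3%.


FC = 0.2576 - 0.0020*21 + 0.0036*44 + 0.0299*4.3
   = 0.2576 - 0.0420 + 0.1584 + 0.1286
   = 0.5026


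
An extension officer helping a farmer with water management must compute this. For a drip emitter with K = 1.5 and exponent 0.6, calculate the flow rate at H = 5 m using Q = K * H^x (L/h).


Q = K * H^x
  = 1.5 * 5^0.6
  = 1.5 * 2.6265
  = 3.94 L/h


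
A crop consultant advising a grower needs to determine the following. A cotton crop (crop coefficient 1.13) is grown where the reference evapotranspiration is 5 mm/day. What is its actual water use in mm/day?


ETc = Kc * ET0
    = 1.13 * 5
    = 5.65 mm/day


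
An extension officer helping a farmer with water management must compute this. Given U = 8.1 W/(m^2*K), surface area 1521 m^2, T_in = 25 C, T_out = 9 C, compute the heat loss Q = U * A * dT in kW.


dT = 25 - (9) = 16 K
Q = U * A * dT
  = 8.1 * 1521 * 16
  = 197121.60 W = 197.12 kW


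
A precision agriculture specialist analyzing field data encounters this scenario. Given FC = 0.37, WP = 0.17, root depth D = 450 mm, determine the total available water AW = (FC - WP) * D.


AW = (FC - WP) * D
   = (0.37 - 0.17) * 450
   = 0.20 * 450
   = 90 mm


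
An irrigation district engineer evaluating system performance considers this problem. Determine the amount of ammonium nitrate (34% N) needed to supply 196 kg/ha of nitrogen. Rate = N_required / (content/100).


Rate = N_required / (N_content / 100)
     = 196 / (34 / 100)
     = 196 / 0.34
     = 576.47 kg/ha


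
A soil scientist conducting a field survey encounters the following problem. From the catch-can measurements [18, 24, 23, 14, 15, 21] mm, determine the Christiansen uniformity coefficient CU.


xbar = 115 / 6 = 19.167
sum|xi - xbar| = 21
CU = 100 * (1 - 21 / (6 * 19.167))
   = 100 * (1 - 0.1826)
   = 81.74%


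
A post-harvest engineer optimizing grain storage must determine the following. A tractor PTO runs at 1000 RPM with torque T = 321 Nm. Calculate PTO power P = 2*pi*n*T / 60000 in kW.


P = 2*pi*n*T / 60000
  = 2*pi * 1000 * 321 / 60000
  = 2016902.48 / 60000
  = 33.62 kW


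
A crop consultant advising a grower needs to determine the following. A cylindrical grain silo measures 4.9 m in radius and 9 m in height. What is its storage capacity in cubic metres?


V = pi * r^2 * h
  = pi * 4.9^2 * 9
  = pi * 24.01 * 9
  = 678.87 m^3


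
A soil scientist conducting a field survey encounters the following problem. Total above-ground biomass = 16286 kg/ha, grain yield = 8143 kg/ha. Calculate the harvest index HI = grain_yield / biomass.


HI = grain_yield / biomass
   = 8143 / 16286
   = 0.50


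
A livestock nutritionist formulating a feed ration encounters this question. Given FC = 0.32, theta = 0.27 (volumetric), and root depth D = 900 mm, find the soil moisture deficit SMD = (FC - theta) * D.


SMD = (FC - theta) * D
    = (0.32 - 0.27) * 900
    = 0.050 * 900
    = 45 mm


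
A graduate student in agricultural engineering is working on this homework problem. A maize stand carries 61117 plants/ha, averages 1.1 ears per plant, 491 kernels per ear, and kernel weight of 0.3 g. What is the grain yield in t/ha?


Y = density * ears * kernels * kw
  = 61117 * 1.1 * 491 * 0.3 g/ha
  = 9902787.51 g/ha
  = 9902.79 kg/ha = 9.90 t/ha


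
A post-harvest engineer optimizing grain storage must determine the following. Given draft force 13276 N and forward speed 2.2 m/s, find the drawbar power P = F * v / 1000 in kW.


P = F * v / 1000
  = 13276 * 2.2 / 1000
  = 29207.20 / 1000
  = 29.21 kW


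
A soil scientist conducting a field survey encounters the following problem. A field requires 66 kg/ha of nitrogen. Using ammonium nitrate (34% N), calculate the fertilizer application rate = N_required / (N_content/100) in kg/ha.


Rate = N_required / (N_content / 100)
     = 66 / (34 / 100)
     = 66 / 0.34
     = 194.12 kg/ha


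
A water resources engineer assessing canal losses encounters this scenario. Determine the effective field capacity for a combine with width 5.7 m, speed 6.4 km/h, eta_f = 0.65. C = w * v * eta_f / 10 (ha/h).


C = w * v * eta_f / 10
  = 5.7 * 6.4 * 0.65 / 10
  = 23.71 / 10
  = 2.37 ha/h


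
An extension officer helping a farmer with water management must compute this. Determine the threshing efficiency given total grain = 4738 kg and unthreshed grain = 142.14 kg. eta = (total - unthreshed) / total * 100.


eta = (total - unthreshed) / total * 100
    = (4738 - 142.14) / 4738 * 100
    = 4595.86 / 4738 * 100
    = 97%


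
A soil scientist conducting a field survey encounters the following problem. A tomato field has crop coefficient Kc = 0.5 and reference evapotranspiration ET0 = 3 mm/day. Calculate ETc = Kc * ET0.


ETc = Kc * ET0
    = 0.5 * 3
    = 1.50 mm/day


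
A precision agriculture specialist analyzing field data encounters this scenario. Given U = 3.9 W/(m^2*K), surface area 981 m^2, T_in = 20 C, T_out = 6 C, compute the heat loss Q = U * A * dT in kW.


dT = 20 - (6) = 14 K
Q = U * A * dT
  = 3.9 * 981 * 14
  = 53562.60 W = 53.56 kW


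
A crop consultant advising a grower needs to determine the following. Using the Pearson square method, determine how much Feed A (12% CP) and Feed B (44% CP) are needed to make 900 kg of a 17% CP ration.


parts_A = CP_b - target = 44 - 17 = 27
parts_B = target - CP_a = 17 - 12 = 5
total_parts = 27 + 5 = 32
Feed A = 900 * 27 / 32 = 759.38 kg
Feed B = 900 * 5 / 32 = 140.63 kg

759.38 kg


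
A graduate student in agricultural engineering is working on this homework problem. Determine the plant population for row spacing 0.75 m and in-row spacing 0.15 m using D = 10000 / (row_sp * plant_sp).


D = 10000 / (row_sp * plant_sp)
  = 10000 / (0.75 * 0.15)
  = 10000 / 0.1125
  = 88888.89 plants/ha


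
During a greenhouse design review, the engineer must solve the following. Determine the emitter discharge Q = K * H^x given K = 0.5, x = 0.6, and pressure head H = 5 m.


Q = K * H^x
  = 0.5 * 5^0.6
  = 0.5 * 2.6265
  = 1.31 L/h


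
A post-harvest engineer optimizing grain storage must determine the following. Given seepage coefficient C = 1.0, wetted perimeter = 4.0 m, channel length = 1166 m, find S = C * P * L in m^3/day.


S = C * P * L
  = 1.0 * 4.0 * 1166
  = 4664 m^3/day


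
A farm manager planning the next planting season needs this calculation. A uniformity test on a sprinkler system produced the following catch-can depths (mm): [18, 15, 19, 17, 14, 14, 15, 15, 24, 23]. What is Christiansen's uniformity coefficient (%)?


xbar = 174 / 10 = 17.400
sum|xi - xbar| = 28.800
CU = 100 * (1 - 28.800 / (10 * 17.400))
   = 100 * (1 - 0.1655)
   = 83.45%


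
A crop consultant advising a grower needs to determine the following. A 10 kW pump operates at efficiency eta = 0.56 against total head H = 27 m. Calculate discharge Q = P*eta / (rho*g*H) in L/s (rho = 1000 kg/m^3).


Q = (P * 1000 * eta) / (rho * g * H)
  = (10 * 1000 * 0.56) / (1000 * 9.81 * 27)
  = 5600 / 264870
  = 0.02114 m^3/s = 21.14 L/s


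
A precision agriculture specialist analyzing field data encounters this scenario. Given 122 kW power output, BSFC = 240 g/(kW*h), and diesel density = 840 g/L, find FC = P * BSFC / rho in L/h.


FC = P * BSFC / rho_fuel
   = 122 * 240 / 840
   = 29280 / 840
   = 34.86 L/h


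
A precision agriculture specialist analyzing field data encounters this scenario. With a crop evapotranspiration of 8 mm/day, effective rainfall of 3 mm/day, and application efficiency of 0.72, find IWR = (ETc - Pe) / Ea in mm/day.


IWR = (ETc - Pe) / Ea
    = (8 - 3) / 0.72
    = 5 / 0.72
    = 6.94 mm/day


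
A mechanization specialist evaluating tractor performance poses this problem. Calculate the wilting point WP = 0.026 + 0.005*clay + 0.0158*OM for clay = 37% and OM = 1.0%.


WP = 0.026 + 0.005*37 + 0.0158*1.0
   = 0.026 + 0.1850 + 0.0158
   = 0.2268


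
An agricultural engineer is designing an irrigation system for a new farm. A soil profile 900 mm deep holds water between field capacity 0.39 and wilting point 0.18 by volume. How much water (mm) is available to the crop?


AW = (FC - WP) * D
   = (0.39 - 0.18) * 900
   = 0.21 * 900
   = 189 mm


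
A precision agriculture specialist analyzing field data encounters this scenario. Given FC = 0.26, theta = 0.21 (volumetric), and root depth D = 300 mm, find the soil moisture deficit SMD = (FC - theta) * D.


SMD = (FC - theta) * D
    = (0.26 - 0.21) * 300
    = 0.050 * 300
    = 15 mm


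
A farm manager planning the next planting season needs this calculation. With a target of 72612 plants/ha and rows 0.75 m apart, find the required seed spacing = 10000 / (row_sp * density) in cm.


spacing = 10000 / (row_sp * density)
        = 10000 / (0.75 * 72612)
        = 10000 / 54459
        = 0.18362 m = 18.36 cm


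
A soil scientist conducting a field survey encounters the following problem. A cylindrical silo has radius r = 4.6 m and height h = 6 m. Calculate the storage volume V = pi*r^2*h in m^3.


V = pi * r^2 * h
  = pi * 4.6^2 * 6
  = pi * 21.16 * 6
  = 398.86 m^3


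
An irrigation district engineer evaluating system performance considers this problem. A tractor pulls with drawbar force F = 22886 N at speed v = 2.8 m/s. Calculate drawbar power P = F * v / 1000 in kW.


P = F * v / 1000
  = 22886 * 2.8 / 1000
  = 64080.80 / 1000
  = 64.08 kW


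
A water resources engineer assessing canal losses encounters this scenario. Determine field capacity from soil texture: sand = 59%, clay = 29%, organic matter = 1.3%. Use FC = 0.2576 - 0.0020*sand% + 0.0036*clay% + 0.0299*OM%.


FC = 0.2576 - 0.0020*59 + 0.0036*29 + 0.0299*1.3
   = 0.2576 - 0.1180 + 0.1044 + 0.0389
   = 0.2829


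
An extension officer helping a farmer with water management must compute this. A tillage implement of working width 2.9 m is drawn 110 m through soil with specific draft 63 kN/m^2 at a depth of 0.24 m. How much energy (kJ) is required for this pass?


E = k * d * w * L
  = 63 * 0.24 * 2.9 * 110
  = 4823.28 kJ


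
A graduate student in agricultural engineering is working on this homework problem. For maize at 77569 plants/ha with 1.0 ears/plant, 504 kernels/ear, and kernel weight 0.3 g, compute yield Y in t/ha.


Y = density * ears * kernels * kw
  = 77569 * 1.0 * 504 * 0.3 g/ha
  = 11728432.80 g/ha
  = 11728.43 kg/ha = 11.73 t/ha


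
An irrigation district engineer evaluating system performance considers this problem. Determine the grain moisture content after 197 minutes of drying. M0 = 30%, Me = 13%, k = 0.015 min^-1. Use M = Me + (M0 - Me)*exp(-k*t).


M = Me + (M0 - Me) * e^(-k*t)
  = 13 + (30 - 13) * e^(-0.015*197)
  = 13 + 17 * e^(-2.955)
  = 13 + 17 * 0.05208
  = 13 + 0.8853
  = 13.89%


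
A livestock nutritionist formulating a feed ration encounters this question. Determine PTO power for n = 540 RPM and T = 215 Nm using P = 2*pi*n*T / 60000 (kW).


P = 2*pi*n*T / 60000
  = 2*pi * 540 * 215 / 60000
  = 729477.81 / 60000
  = 12.16 kW


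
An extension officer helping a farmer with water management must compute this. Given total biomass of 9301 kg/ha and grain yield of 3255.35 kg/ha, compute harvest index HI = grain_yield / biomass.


HI = grain_yield / biomass
   = 3255.35 / 9301
   = 0.35


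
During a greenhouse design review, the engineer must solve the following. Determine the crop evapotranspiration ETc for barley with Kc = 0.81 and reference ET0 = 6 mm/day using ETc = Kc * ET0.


ETc = Kc * ET0
    = 0.81 * 6
    = 4.86 mm/day


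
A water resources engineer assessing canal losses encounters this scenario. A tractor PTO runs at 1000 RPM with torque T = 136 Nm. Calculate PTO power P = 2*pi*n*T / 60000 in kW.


P = 2*pi*n*T / 60000
  = 2*pi * 1000 * 136 / 60000
  = 854513.20 / 60000
  = 14.24 kW


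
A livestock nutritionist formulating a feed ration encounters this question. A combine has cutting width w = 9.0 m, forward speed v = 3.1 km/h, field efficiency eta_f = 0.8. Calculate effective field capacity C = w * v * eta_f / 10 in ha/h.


C = w * v * eta_f / 10
  = 9.0 * 3.1 * 0.8 / 10
  = 22.32 / 10
  = 2.23 ha/h


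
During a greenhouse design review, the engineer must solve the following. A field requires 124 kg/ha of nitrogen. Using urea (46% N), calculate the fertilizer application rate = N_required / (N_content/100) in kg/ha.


Rate = N_required / (N_content / 100)
     = 124 / (46 / 100)
     = 124 / 0.46
     = 269.57 kg/ha


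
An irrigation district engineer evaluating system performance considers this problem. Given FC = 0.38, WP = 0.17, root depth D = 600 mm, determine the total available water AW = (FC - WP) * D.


AW = (FC - WP) * D
   = (0.38 - 0.17) * 600
   = 0.21 * 600
   = 126 mm


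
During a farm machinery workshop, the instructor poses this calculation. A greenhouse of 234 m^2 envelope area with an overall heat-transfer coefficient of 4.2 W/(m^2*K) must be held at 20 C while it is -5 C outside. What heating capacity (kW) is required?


dT = 20 - (-5) = 25 K
Q = U * A * dT
  = 4.2 * 234 * 25
  = 24570 W = 24.57 kW


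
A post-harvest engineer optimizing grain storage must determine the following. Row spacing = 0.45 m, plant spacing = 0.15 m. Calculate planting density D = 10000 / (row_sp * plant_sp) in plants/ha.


D = 10000 / (row_sp * plant_sp)
  = 10000 / (0.45 * 0.15)
  = 10000 / 0.0675
  = 148148.15 plants/ha


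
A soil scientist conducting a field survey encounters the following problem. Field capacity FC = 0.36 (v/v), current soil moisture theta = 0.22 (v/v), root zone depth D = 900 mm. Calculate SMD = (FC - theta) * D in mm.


SMD = (FC - theta) * D
    = (0.36 - 0.22) * 900
    = 0.140 * 900
    = 126 mm


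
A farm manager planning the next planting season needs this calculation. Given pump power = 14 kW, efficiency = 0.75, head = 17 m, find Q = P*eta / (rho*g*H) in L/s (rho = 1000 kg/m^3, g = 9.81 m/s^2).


Q = (P * 1000 * eta) / (rho * g * H)
  = (14 * 1000 * 0.75) / (1000 * 9.81 * 17)
  = 10500 / 166770
  = 0.06296 m^3/s = 62.96 L/s


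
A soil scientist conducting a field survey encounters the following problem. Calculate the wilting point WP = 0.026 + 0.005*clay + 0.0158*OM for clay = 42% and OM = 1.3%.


WP = 0.026 + 0.005*42 + 0.0158*1.3
   = 0.026 + 0.2100 + 0.0205
   = 0.2565


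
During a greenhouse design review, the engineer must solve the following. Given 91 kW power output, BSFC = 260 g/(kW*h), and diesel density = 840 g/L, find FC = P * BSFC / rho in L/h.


FC = P * BSFC / rho_fuel
   = 91 * 260 / 840
   = 23660 / 840
   = 28.17 L/h


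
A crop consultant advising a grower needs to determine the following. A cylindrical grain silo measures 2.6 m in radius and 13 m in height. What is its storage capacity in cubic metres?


V = pi * r^2 * h
  = pi * 2.6^2 * 13
  = pi * 6.76 * 13
  = 276.08 m^3


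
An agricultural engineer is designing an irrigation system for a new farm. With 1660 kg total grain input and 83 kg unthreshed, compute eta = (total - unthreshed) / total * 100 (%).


eta = (total - unthreshed) / total * 100
    = (1660 - 83) / 1660 * 100
    = 1577 / 1660 * 100
    = 95%


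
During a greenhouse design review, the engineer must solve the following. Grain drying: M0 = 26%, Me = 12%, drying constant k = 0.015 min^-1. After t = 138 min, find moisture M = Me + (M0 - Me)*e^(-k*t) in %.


M = Me + (M0 - Me) * e^(-k*t)
  = 12 + (26 - 12) * e^(-0.015*138)
  = 12 + 14 * e^(-2.070)
  = 12 + 14 * 0.12619
  = 12 + 1.7666
  = 13.77%


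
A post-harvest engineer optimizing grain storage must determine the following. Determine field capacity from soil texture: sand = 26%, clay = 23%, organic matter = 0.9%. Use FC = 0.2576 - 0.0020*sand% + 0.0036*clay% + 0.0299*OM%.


FC = 0.2576 - 0.0020*26 + 0.0036*23 + 0.0299*0.9
   = 0.2576 - 0.0520 + 0.0828 + 0.0269
   = 0.3153


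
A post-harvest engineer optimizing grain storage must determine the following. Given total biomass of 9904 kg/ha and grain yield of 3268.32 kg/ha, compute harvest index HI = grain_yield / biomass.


HI = grain_yield / biomass
   = 3268.32 / 9904
   = 0.33


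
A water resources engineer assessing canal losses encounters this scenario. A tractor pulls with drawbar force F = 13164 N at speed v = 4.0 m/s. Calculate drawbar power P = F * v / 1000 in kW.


P = F * v / 1000
  = 13164 * 4.0 / 1000
  = 52656 / 1000
  = 52.66 kW


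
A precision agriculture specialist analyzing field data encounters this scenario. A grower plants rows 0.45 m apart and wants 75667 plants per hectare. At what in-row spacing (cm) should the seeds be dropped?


spacing = 10000 / (row_sp * density)
        = 10000 / (0.45 * 75667)
        = 10000 / 34050.15
        = 0.29368 m = 29.37 cm


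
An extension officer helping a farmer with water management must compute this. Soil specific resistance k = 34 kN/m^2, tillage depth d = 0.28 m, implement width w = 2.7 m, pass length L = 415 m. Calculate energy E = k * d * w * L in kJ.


E = k * d * w * L
  = 34 * 0.28 * 2.7 * 415
  = 10667.16 kJ


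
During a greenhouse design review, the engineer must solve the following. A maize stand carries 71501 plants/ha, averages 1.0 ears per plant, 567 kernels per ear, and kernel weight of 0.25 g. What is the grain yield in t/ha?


Y = density * ears * kernels * kw
  = 71501 * 1.0 * 567 * 0.25 g/ha
  = 10135266.75 g/ha
  = 10135.27 kg/ha = 10.14 t/ha


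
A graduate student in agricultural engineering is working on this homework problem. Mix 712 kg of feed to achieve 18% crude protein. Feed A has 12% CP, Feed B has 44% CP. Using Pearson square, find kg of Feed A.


parts_A = CP_b - target = 44 - 18 = 26
parts_B = target - CP_a = 18 - 12 = 6
total_parts = 26 + 6 = 32
Feed A = 712 * 26 / 32 = 578.50 kg
Feed B = 712 * 6 / 32 = 133.50 kg

578.50 kg


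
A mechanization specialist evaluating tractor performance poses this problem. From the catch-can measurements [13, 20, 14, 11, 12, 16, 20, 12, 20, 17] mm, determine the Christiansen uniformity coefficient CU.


xbar = 155 / 10 = 15.500
sum|xi - xbar| = 31
CU = 100 * (1 - 31 / (10 * 15.500))
   = 100 * (1 - 0.2000)
   = 80%


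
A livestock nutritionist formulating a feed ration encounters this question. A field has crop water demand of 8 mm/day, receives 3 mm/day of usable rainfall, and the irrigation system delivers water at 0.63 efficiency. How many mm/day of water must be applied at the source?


IWR = (ETc - Pe) / Ea
    = (8 - 3) / 0.63
    = 5 / 0.63
    = 7.94 mm/day


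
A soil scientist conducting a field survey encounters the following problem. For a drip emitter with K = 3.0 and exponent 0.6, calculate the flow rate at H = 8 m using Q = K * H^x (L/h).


Q = K * H^x
  = 3.0 * 8^0.6
  = 3.0 * 3.4822
  = 10.45 L/h


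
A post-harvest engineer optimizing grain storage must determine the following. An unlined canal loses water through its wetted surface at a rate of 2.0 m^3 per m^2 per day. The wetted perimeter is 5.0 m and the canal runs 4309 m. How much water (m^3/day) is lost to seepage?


S = C * P * L
  = 2.0 * 5.0 * 4309
  = 43090 m^3/day


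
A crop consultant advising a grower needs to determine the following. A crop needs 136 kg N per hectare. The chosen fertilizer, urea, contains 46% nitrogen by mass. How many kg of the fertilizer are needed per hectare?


Rate = N_required / (N_content / 100)
     = 136 / (46 / 100)
     = 136 / 0.46
     = 295.65 kg/ha


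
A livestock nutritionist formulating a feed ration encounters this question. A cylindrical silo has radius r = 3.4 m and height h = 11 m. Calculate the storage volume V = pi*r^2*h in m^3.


V = pi * r^2 * h
  = pi * 3.4^2 * 11
  = pi * 11.56 * 11
  = 399.48 m^3


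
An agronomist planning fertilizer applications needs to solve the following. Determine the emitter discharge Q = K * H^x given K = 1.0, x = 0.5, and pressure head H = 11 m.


Q = K * H^x
  = 1.0 * 11^0.5
  = 1.0 * 3.3166
  = 3.32 L/h


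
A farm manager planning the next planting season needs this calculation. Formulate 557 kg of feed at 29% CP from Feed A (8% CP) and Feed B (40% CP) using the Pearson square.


parts_A = CP_b - target = 40 - 29 = 11
parts_B = target - CP_a = 29 - 8 = 21
total_parts = 11 + 21 = 32
Feed A = 557 * 11 / 32 = 191.47 kg
Feed B = 557 * 21 / 32 = 365.53 kg

191.47 kg


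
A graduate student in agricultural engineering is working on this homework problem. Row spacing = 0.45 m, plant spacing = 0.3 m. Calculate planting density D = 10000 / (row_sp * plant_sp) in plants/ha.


D = 10000 / (row_sp * plant_sp)
  = 10000 / (0.45 * 0.3)
  = 10000 / 0.1350
  = 74074.07 plants/ha


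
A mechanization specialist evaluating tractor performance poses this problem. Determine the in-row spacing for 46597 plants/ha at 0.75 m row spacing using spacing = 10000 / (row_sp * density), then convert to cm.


spacing = 10000 / (row_sp * density)
        = 10000 / (0.75 * 46597)
        = 10000 / 34947.75
        = 0.28614 m = 28.61 cm


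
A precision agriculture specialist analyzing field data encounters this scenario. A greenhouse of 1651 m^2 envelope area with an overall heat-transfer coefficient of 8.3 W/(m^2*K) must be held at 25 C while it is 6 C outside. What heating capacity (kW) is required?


dT = 25 - (6) = 19 K
Q = U * A * dT
  = 8.3 * 1651 * 19
  = 260362.70 W = 260.36 kW


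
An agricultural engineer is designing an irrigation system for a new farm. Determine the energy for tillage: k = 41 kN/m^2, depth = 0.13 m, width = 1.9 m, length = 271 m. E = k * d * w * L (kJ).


E = k * d * w * L
  = 41 * 0.13 * 1.9 * 271
  = 2744.42 kJ


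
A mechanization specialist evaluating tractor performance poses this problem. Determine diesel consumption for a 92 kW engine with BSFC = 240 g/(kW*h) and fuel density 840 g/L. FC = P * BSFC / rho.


FC = P * BSFC / rho_fuel
   = 92 * 240 / 840
   = 22080 / 840
   = 26.29 L/h


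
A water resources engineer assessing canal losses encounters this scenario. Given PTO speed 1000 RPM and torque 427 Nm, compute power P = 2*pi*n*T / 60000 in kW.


P = 2*pi*n*T / 60000
  = 2*pi * 1000 * 427 / 60000
  = 2682920.13 / 60000
  = 44.72 kW


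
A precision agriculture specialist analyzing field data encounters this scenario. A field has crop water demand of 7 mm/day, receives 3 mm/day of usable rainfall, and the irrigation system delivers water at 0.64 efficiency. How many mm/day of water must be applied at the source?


IWR = (ETc - Pe) / Ea
    = (7 - 3) / 0.64
    = 4 / 0.64
    = 6.25 mm/day


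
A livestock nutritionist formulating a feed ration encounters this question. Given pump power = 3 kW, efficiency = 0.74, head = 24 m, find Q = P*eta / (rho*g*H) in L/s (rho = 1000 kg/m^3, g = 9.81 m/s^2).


Q = (P * 1000 * eta) / (rho * g * H)
  = (3 * 1000 * 0.74) / (1000 * 9.81 * 24)
  = 2220 / 235440
  = 0.00943 m^3/s = 9.43 L/s


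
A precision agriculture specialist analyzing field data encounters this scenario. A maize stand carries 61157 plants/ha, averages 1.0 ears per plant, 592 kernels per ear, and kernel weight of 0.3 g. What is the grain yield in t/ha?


Y = density * ears * kernels * kw
  = 61157 * 1.0 * 592 * 0.3 g/ha
  = 10861483.20 g/ha
  = 10861.48 kg/ha = 10.86 t/ha


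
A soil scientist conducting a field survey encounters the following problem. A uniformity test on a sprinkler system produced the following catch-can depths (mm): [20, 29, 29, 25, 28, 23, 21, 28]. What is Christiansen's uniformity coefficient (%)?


xbar = 203 / 8 = 25.375
sum|xi - xbar| = 25
CU = 100 * (1 - 25 / (8 * 25.375))
   = 100 * (1 - 0.1232)
   = 87.68%


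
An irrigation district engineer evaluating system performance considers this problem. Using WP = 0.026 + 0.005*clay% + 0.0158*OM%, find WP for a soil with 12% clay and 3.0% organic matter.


WP = 0.026 + 0.005*12 + 0.0158*3.0
   = 0.026 + 0.0600 + 0.0474
   = 0.1334


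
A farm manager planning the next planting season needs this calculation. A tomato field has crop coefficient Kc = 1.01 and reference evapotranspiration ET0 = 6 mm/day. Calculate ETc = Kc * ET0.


ETc = Kc * ET0
    = 1.01 * 6
    = 6.06 mm/day


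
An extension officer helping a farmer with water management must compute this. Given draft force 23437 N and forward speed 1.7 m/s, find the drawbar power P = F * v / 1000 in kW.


P = F * v / 1000
  = 23437 * 1.7 / 1000
  = 39842.90 / 1000
  = 39.84 kW
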